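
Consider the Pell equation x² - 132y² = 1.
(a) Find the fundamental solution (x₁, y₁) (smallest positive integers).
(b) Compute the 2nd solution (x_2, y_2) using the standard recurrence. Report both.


Step 1: Find the fundamental solution (x₁, y₁) of x² - 132y² = 1.
  Expand √132 as a continued fraction. a₀ = ⌊√132⌋ = 11; iterate m_{k+1} = d_k·a_k − m_k, d_{k+1} = (132 − m_{k+1}²)/d_k, a_{k+1} = ⌊(a₀ + m_{k+1})/d_{k+1}⌋ (starting m₀ = 0, d₀ = 1), with convergents p_k = a_k·p_{k-1} + p_{k-2}, q_k = a_k·q_{k-1} + q_{k-2} (p₋₁ = 1, q₋₁ = 0):
  k = 0: a₀ = 11; p₀/q₀ = 11/1; p₀² − 132·q₀² = 121 − 132 = -11.
  k = 1: m = 11, d = 11, a = ⌊(11 + 11)/11⌋ = 2; p/q = (2·11 + 1)/(2·1 + 0) = 23/2; p² − 132·q² = 529 − 528 = 1.
  The first convergent with p² − 132·q² = 1 gives the fundamental solution (x₁, y₁) = (23, 2).
Step 2: Apply the recurrence (x_{n+1}, y_{n+1}) = (x₁x_n + 132y₁y_n, x₁y_n + y₁x_n) repeatedly.
  From (x_1, y_1) = (23, 2): x_2 = 23·23 + 132·2·2 = 1057; y_2 = 23·2 + 2·23 = 92.
Step 3: Verify x_2² - 132·y_2² = 1117249 - 1117248 = 1 (should be 1). ✓

(x_1, y_1) = (23, 2); (x_2, y_2) = (1057, 92).


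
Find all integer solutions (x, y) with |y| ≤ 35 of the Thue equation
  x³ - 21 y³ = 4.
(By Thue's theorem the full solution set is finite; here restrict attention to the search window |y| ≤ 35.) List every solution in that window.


The equation is x³ - 21y³ = 4. For fixed y, x³ = 21·y³ + 4, so a solution requires the RHS to be a perfect cube.
Strategy: iterate y from -35 to 35, compute RHS = 21·y³ + 4, and check whether it is a (positive or negative) perfect cube.
Check small values of y:
  y = 0: RHS = 4 is not a perfect cube.
  y = 1: RHS = 25 is not a perfect cube.
  y = -1: RHS = -17 is not a perfect cube.
  y = 2: RHS = 172 is not a perfect cube.
  y = -2: RHS = -164 is not a perfect cube.
  y = 3: RHS = 571 is not a perfect cube.
  y = -3: RHS = -563 is not a perfect cube.
Continuing the search up to |y| = 35 finds no solutions either.
No (x, y) in the scanned range satisfies the equation.

No integer solutions with |y| ≤ 35.


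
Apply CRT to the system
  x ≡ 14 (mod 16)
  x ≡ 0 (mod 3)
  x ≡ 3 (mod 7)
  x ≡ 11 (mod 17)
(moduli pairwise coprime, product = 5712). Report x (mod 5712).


Product of moduli M = 16 · 3 · 7 · 17 = 5712.
Merge one congruence at a time:
  Start: x ≡ 14 (mod 16).
  Combine with x ≡ 0 (mod 3); new modulus lcm = 48.
    Write x = 14 + 16·t and substitute into x ≡ 0 (mod 3): 16·t ≡ 0 − 14 = -14 (mod 3).
    Reduce coefficients mod 3: 1·t ≡ 1 (mod 3).
    So t ≡ 1 (mod 3).
    Then x = 14 + 16·1 = 30, valid modulo lcm(16, 3) = 48: x ≡ 30 (mod 48).
  Combine with x ≡ 3 (mod 7); new modulus lcm = 336.
    Write x = 30 + 48·t and substitute into x ≡ 3 (mod 7): 48·t ≡ 3 − 30 = -27 (mod 7).
    Reduce coefficients mod 7: 6·t ≡ 1 (mod 7).
    The inverse of 6 mod 7 is 6 (since 6·6 = 36 = 5·7 + 1), so t ≡ 6·1 = 6 ≡ 6 (mod 7).
    Then x = 30 + 48·6 = 318, valid modulo lcm(48, 7) = 336: x ≡ 318 (mod 336).
  Combine with x ≡ 11 (mod 17); new modulus lcm = 5712.
    Write x = 318 + 336·t and substitute into x ≡ 11 (mod 17): 336·t ≡ 11 − 318 = -307 (mod 17).
    Reduce coefficients mod 17: 13·t ≡ 16 (mod 17).
    The inverse of 13 mod 17 is 4 (since 13·4 = 52 = 3·17 + 1), so t ≡ 4·16 = 64 ≡ 13 (mod 17).
    Then x = 318 + 336·13 = 4686, valid modulo lcm(336, 17) = 5712: x ≡ 4686 (mod 5712).
Verify against each original: 4686 mod 16 = 14, 4686 mod 3 = 0, 4686 mod 7 = 3, 4686 mod 17 = 11.

x ≡ 4686 (mod 5712).


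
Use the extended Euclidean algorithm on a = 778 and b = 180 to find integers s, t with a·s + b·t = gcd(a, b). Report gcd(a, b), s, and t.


Euclidean algorithm on (778, 180) — divide until remainder is 0:
  778 = 4 · 180 + 58
  180 = 3 · 58 + 6
  58 = 9 · 6 + 4
  6 = 1 · 4 + 2
  4 = 2 · 2 + 0
gcd(778, 180) = 2.
Track Bezout coefficients alongside the remainders: start with r₀ = 778 = a·1 + b·0 (s = 1, t = 0) and r₁ = 180 = a·0 + b·1 (s = 0, t = 1); each new remainder r_{k+1} = r_{k-1} − q_k·r_k inherits s_{k+1} = s_{k-1} − q_k·s_k, t_{k+1} = t_{k-1} − q_k·t_k, so r_k = a·s_k + b·t_k at every step:
  q = 4: r = 58, s = 1 − 4·0 = 1, t = 0 − 4·1 = -4  (check: 778·1 + 180·(-4) = 58)
  q = 3: r = 6, s = 0 − 3·1 = -3, t = 1 − 3·(-4) = 13  (check: 778·(-3) + 180·13 = 6)
  q = 9: r = 4, s = 1 − 9·(-3) = 28, t = -4 − 9·13 = -121  (check: 778·28 + 180·(-121) = 4)
  q = 1: r = 2, s = -3 − 1·28 = -31, t = 13 − 1·(-121) = 134  (check: 778·(-31) + 180·134 = 2)
The row with r = 2 (the gcd) gives the Bezout coefficients s = -31, t = 134.
Result: 778 · (-31) + 180 · (134) = 2.

gcd(778, 180) = 2; s = -31, t = 134 (check: 778·(-31) + 180·134 = 2).


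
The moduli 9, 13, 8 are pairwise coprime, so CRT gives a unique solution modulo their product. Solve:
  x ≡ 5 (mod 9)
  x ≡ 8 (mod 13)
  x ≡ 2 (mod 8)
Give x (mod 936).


Moduli 9, 13, 8 are pairwise coprime; by CRT there is a unique solution modulo M = 9 · 13 · 8 = 936.
Solve pairwise, accumulating the modulus:
  Start with x ≡ 5 (mod 9).
  Combine with x ≡ 8 (mod 13): since gcd(9, 13) = 1, we get a unique residue mod 117.
    Write x = 5 + 9·t and substitute into x ≡ 8 (mod 13): 9·t ≡ 8 − 5 = 3 (mod 13).
    The inverse of 9 mod 13 is 3 (since 9·3 = 27 = 2·13 + 1), so t ≡ 3·3 = 9 ≡ 9 (mod 13).
    Then x = 5 + 9·9 = 86, valid modulo lcm(9, 13) = 117: x ≡ 86 (mod 117).
  Combine with x ≡ 2 (mod 8): since gcd(117, 8) = 1, we get a unique residue mod 936.
    Write x = 86 + 117·t and substitute into x ≡ 2 (mod 8): 117·t ≡ 2 − 86 = -84 (mod 8).
    Reduce coefficients mod 8: 5·t ≡ 4 (mod 8).
    The inverse of 5 mod 8 is 5 (since 5·5 = 25 = 3·8 + 1), so t ≡ 5·4 = 20 ≡ 4 (mod 8).
    Then x = 86 + 117·4 = 554, valid modulo lcm(117, 8) = 936: x ≡ 554 (mod 936).
Verify: 554 mod 9 = 5 ✓, 554 mod 13 = 8 ✓, 554 mod 8 = 2 ✓.

x ≡ 554 (mod 936).


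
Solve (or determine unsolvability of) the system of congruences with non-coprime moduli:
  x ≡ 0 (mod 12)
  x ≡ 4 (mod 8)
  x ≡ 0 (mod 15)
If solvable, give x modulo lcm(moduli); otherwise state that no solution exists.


Moduli 12, 8, 15 are not pairwise coprime, so CRT works modulo lcm(m_i) when all pairwise compatibility conditions hold.
Pairwise compatibility: gcd(m_i, m_j) must divide a_i - a_j for every pair.
Merge one congruence at a time:
  Start: x ≡ 0 (mod 12).
  Combine with x ≡ 4 (mod 8): gcd(12, 8) = 4; 4 - 0 = 4, which IS divisible by 4, so compatible.
    Write x = 0 + 12·t and substitute into x ≡ 4 (mod 8): 12·t ≡ 4 − 0 = 4 (mod 8).
    Divide the congruence (and modulus) by g = 4: 3·t ≡ 1 (mod 2).
    Reduce coefficients mod 2: 1·t ≡ 1 (mod 2).
    So t ≡ 1 (mod 2).
    Then x = 0 + 12·1 = 12, valid modulo lcm(12, 8) = 24: x ≡ 12 (mod 24).
  Combine with x ≡ 0 (mod 15): gcd(24, 15) = 3; 0 - 12 = -12, which IS divisible by 3, so compatible.
    Write x = 12 + 24·t and substitute into x ≡ 0 (mod 15): 24·t ≡ 0 − 12 = -12 (mod 15).
    Divide the congruence (and modulus) by g = 3: 8·t ≡ -4 (mod 5).
    Reduce coefficients mod 5: 3·t ≡ 1 (mod 5).
    The inverse of 3 mod 5 is 2 (since 3·2 = 6 = 1·5 + 1), so t ≡ 2·1 = 2 ≡ 2 (mod 5).
    Then x = 12 + 24·2 = 60, valid modulo lcm(24, 15) = 120: x ≡ 60 (mod 120).
Verify: 60 mod 12 = 0, 60 mod 8 = 4, 60 mod 15 = 0.

x ≡ 60 (mod 120).


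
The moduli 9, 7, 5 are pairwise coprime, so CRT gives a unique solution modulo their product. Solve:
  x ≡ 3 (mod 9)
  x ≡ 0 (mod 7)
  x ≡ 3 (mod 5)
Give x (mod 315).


Moduli 9, 7, 5 are pairwise coprime; by CRT there is a unique solution modulo M = 9 · 7 · 5 = 315.
Solve pairwise, accumulating the modulus:
  Start with x ≡ 3 (mod 9).
  Combine with x ≡ 0 (mod 7): since gcd(9, 7) = 1, we get a unique residue mod 63.
    Write x = 3 + 9·t and substitute into x ≡ 0 (mod 7): 9·t ≡ 0 − 3 = -3 (mod 7).
    Reduce coefficients mod 7: 2·t ≡ 4 (mod 7).
    The inverse of 2 mod 7 is 4 (since 2·4 = 8 = 1·7 + 1), so t ≡ 4·4 = 16 ≡ 2 (mod 7).
    Then x = 3 + 9·2 = 21, valid modulo lcm(9, 7) = 63: x ≡ 21 (mod 63).
  Combine with x ≡ 3 (mod 5): since gcd(63, 5) = 1, we get a unique residue mod 315.
    Write x = 21 + 63·t and substitute into x ≡ 3 (mod 5): 63·t ≡ 3 − 21 = -18 (mod 5).
    Reduce coefficients mod 5: 3·t ≡ 2 (mod 5).
    The inverse of 3 mod 5 is 2 (since 3·2 = 6 = 1·5 + 1), so t ≡ 2·2 = 4 ≡ 4 (mod 5).
    Then x = 21 + 63·4 = 273, valid modulo lcm(63, 5) = 315: x ≡ 273 (mod 315).
Verify: 273 mod 9 = 3 ✓, 273 mod 7 = 0 ✓, 273 mod 5 = 3 ✓.

x ≡ 273 (mod 315).


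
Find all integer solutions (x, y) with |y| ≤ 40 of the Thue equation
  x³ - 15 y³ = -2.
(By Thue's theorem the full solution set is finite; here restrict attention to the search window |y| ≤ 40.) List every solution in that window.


The equation is x³ - 15y³ = -2. For fixed y, x³ = 15·y³ − 2, so a solution requires the RHS to be a perfect cube.
Strategy: iterate y from -40 to 40, compute RHS = 15·y³ − 2, and check whether it is a (positive or negative) perfect cube.
Check small values of y:
  y = 0: RHS = -2 is not a perfect cube.
  y = 1: RHS = 13 is not a perfect cube.
  y = -1: RHS = -17 is not a perfect cube.
  y = 2: RHS = 118 is not a perfect cube.
  y = -2: RHS = -122 is not a perfect cube.
  y = 3: RHS = 403 is not a perfect cube.
  y = -3: RHS = -407 is not a perfect cube.
Continuing the search up to |y| = 40 finds no solutions either.
No (x, y) in the scanned range satisfies the equation.

No integer solutions with |y| ≤ 40.


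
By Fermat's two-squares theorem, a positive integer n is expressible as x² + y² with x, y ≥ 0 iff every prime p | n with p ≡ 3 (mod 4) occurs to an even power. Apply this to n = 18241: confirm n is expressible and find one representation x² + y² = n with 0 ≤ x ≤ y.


Step 1: Factor n = 18241 = 17 · 29 · 37.
Step 2: Check the mod-4 condition on each prime factor: 17 ≡ 1 (mod 4), exponent 1; 29 ≡ 1 (mod 4), exponent 1; 37 ≡ 1 (mod 4), exponent 1.
All primes ≡ 3 (mod 4) appear to even exponent (or don't appear), so by the two-squares theorem n IS expressible as a sum of two squares.
Step 3: Build a representation. Here n = 17 · 29 · 37 is a product of primes ≡ 1 (mod 4). Each prime p ≡ 1 (mod 4) is itself a sum of two squares; find a² by testing p − a² for a perfect square:
  17: 17 − 1² = 16 = 4² ⇒ 17 = 1² + 4².
  29: 29 − 1² = 28, 29 − 2² = 25 = 5² ⇒ 29 = 2² + 5².
  37: 37 − 1² = 36 = 6² ⇒ 37 = 1² + 6².
  Combine using the Brahmagupta–Fibonacci identity (a² + b²)(c² + d²) = (ac − bd)² + (ad + bc)² = (ac + bd)² + (ad − bc)²:
  17 · 29 = 493: from (1² + 4²)(2² + 5²), take (1·2 − 4·5, 1·5 + 4·2) = (2 − 20, 5 + 8) = (-18, 13); dropping signs (only squares matter) gives (18, 13); check 18² + 13² = 324 + 169 = 493 ✓.
  493 · 37 = 18241: from (18² + 13²)(1² + 6²), take (18·1 − 13·6, 18·6 + 13·1) = (18 − 78, 108 + 13) = (-60, 121); dropping signs (only squares matter) gives (60, 121); check 60² + 121² = 3600 + 14641 = 18241 ✓.
Step 4: Order so x ≤ y and verify: 60² + 121² = 3600 + 14641 = 18241 = n. ✓

n = 18241 = 60² + 121² (one valid representation with x ≤ y).


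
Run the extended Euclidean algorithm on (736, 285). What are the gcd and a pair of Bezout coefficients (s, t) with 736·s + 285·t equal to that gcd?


Euclidean algorithm on (736, 285) — divide until remainder is 0:
  736 = 2 · 285 + 166
  285 = 1 · 166 + 119
  166 = 1 · 119 + 47
  119 = 2 · 47 + 25
  47 = 1 · 25 + 22
  25 = 1 · 22 + 3
  22 = 7 · 3 + 1
  3 = 3 · 1 + 0
gcd(736, 285) = 1.
Track Bezout coefficients alongside the remainders: start with r₀ = 736 = a·1 + b·0 (s = 1, t = 0) and r₁ = 285 = a·0 + b·1 (s = 0, t = 1); each new remainder r_{k+1} = r_{k-1} − q_k·r_k inherits s_{k+1} = s_{k-1} − q_k·s_k, t_{k+1} = t_{k-1} − q_k·t_k, so r_k = a·s_k + b·t_k at every step:
  q = 2: r = 166, s = 1 − 2·0 = 1, t = 0 − 2·1 = -2  (check: 736·1 + 285·(-2) = 166)
  q = 1: r = 119, s = 0 − 1·1 = -1, t = 1 − 1·(-2) = 3  (check: 736·(-1) + 285·3 = 119)
  q = 1: r = 47, s = 1 − 1·(-1) = 2, t = -2 − 1·3 = -5  (check: 736·2 + 285·(-5) = 47)
  q = 2: r = 25, s = -1 − 2·2 = -5, t = 3 − 2·(-5) = 13  (check: 736·(-5) + 285·13 = 25)
  q = 1: r = 22, s = 2 − 1·(-5) = 7, t = -5 − 1·13 = -18  (check: 736·7 + 285·(-18) = 22)
  q = 1: r = 3, s = -5 − 1·7 = -12, t = 13 − 1·(-18) = 31  (check: 736·(-12) + 285·31 = 3)
  q = 7: r = 1, s = 7 − 7·(-12) = 91, t = -18 − 7·31 = -235  (check: 736·91 + 285·(-235) = 1)
The row with r = 1 (the gcd) gives the Bezout coefficients s = 91, t = -235.
Result: 736 · (91) + 285 · (-235) = 1.

gcd(736, 285) = 1; s = 91, t = -235 (check: 736·91 + 285·(-235) = 1).


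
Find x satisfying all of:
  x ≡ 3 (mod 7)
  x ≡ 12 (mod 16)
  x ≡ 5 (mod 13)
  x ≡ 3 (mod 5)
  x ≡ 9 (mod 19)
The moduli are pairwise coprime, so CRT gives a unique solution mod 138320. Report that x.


Product of moduli M = 7 · 16 · 13 · 5 · 19 = 138320.
Merge one congruence at a time:
  Start: x ≡ 3 (mod 7).
  Combine with x ≡ 12 (mod 16); new modulus lcm = 112.
    Write x = 3 + 7·t and substitute into x ≡ 12 (mod 16): 7·t ≡ 12 − 3 = 9 (mod 16).
    The inverse of 7 mod 16 is 7 (since 7·7 = 49 = 3·16 + 1), so t ≡ 7·9 = 63 ≡ 15 (mod 16).
    Then x = 3 + 7·15 = 108, valid modulo lcm(7, 16) = 112: x ≡ 108 (mod 112).
  Combine with x ≡ 5 (mod 13); new modulus lcm = 1456.
    Write x = 108 + 112·t and substitute into x ≡ 5 (mod 13): 112·t ≡ 5 − 108 = -103 (mod 13).
    Reduce coefficients mod 13: 8·t ≡ 1 (mod 13).
    The inverse of 8 mod 13 is 5 (since 8·5 = 40 = 3·13 + 1), so t ≡ 5·1 = 5 ≡ 5 (mod 13).
    Then x = 108 + 112·5 = 668, valid modulo lcm(112, 13) = 1456: x ≡ 668 (mod 1456).
  Combine with x ≡ 3 (mod 5); new modulus lcm = 7280.
    Write x = 668 + 1456·t and substitute into x ≡ 3 (mod 5): 1456·t ≡ 3 − 668 = -665 (mod 5).
    Reduce coefficients mod 5: 1·t ≡ 0 (mod 5).
    So t ≡ 0 (mod 5).
    Then x = 668 + 1456·0 = 668, valid modulo lcm(1456, 5) = 7280: x ≡ 668 (mod 7280).
  Combine with x ≡ 9 (mod 19); new modulus lcm = 138320.
    Write x = 668 + 7280·t and substitute into x ≡ 9 (mod 19): 7280·t ≡ 9 − 668 = -659 (mod 19).
    Reduce coefficients mod 19: 3·t ≡ 6 (mod 19).
    The inverse of 3 mod 19 is 13 (since 3·13 = 39 = 2·19 + 1), so t ≡ 13·6 = 78 ≡ 2 (mod 19).
    Then x = 668 + 7280·2 = 15228, valid modulo lcm(7280, 19) = 138320: x ≡ 15228 (mod 138320).
Verify against each original: 15228 mod 7 = 3, 15228 mod 16 = 12, 15228 mod 13 = 5, 15228 mod 5 = 3, 15228 mod 19 = 9.

x ≡ 15228 (mod 138320).


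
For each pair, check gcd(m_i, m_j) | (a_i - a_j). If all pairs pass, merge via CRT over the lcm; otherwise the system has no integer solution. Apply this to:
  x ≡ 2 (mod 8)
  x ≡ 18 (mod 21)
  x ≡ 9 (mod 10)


Moduli 8, 21, 10 are not pairwise coprime, so CRT works modulo lcm(m_i) when all pairwise compatibility conditions hold.
Pairwise compatibility: gcd(m_i, m_j) must divide a_i - a_j for every pair.
Merge one congruence at a time:
  Start: x ≡ 2 (mod 8).
  Combine with x ≡ 18 (mod 21): gcd(8, 21) = 1; 18 - 2 = 16, which IS divisible by 1, so compatible.
    Write x = 2 + 8·t and substitute into x ≡ 18 (mod 21): 8·t ≡ 18 − 2 = 16 (mod 21).
    The inverse of 8 mod 21 is 8 (since 8·8 = 64 = 3·21 + 1), so t ≡ 8·16 = 128 ≡ 2 (mod 21).
    Then x = 2 + 8·2 = 18, valid modulo lcm(8, 21) = 168: x ≡ 18 (mod 168).
  Combine with x ≡ 9 (mod 10): gcd(168, 10) = 2, and 9 - 18 = -9 is NOT divisible by 2.
    ⇒ system is inconsistent (no integer solution).

No solution (the system is inconsistent).


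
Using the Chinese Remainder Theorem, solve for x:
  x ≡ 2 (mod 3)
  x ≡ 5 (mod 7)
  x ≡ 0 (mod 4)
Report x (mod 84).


Moduli 3, 7, 4 are pairwise coprime; by CRT there is a unique solution modulo M = 3 · 7 · 4 = 84.
Solve pairwise, accumulating the modulus:
  Start with x ≡ 2 (mod 3).
  Combine with x ≡ 5 (mod 7): since gcd(3, 7) = 1, we get a unique residue mod 21.
    Write x = 2 + 3·t and substitute into x ≡ 5 (mod 7): 3·t ≡ 5 − 2 = 3 (mod 7).
    The inverse of 3 mod 7 is 5 (since 3·5 = 15 = 2·7 + 1), so t ≡ 5·3 = 15 ≡ 1 (mod 7).
    Then x = 2 + 3·1 = 5, valid modulo lcm(3, 7) = 21: x ≡ 5 (mod 21).
  Combine with x ≡ 0 (mod 4): since gcd(21, 4) = 1, we get a unique residue mod 84.
    Write x = 5 + 21·t and substitute into x ≡ 0 (mod 4): 21·t ≡ 0 − 5 = -5 (mod 4).
    Reduce coefficients mod 4: 1·t ≡ 3 (mod 4).
    So t ≡ 3 (mod 4).
    Then x = 5 + 21·3 = 68, valid modulo lcm(21, 4) = 84: x ≡ 68 (mod 84).
Verify: 68 mod 3 = 2 ✓, 68 mod 7 = 5 ✓, 68 mod 4 = 0 ✓.

x ≡ 68 (mod 84).


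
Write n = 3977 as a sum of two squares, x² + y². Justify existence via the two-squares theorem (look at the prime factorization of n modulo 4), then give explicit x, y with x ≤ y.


Step 1: Factor n = 3977 = 41 · 97.
Step 2: Check the mod-4 condition on each prime factor: 41 ≡ 1 (mod 4), exponent 1; 97 ≡ 1 (mod 4), exponent 1.
All primes ≡ 3 (mod 4) appear to even exponent (or don't appear), so by the two-squares theorem n IS expressible as a sum of two squares.
Step 3: Build a representation. Here n = 41 · 97 is a product of primes ≡ 1 (mod 4). Each prime p ≡ 1 (mod 4) is itself a sum of two squares; find a² by testing p − a² for a perfect square:
  41: 41 − 1² = 40, 41 − 2² = 37, 41 − 3² = 32, 41 − 4² = 25 = 5² ⇒ 41 = 4² + 5².
  97: 97 − 1² = 96, 97 − 2² = 93, 97 − 3² = 88, 97 − 4² = 81 = 9² ⇒ 97 = 4² + 9².
  Combine using the Brahmagupta–Fibonacci identity (a² + b²)(c² + d²) = (ac − bd)² + (ad + bc)² = (ac + bd)² + (ad − bc)²:
  41 · 97 = 3977: from (4² + 5²)(4² + 9²), take (4·4 − 5·9, 4·9 + 5·4) = (16 − 45, 36 + 20) = (-29, 56); dropping signs (only squares matter) gives (29, 56); check 29² + 56² = 841 + 3136 = 3977 ✓.
Step 4: Order so x ≤ y and verify: 29² + 56² = 841 + 3136 = 3977 = n. ✓

n = 3977 = 29² + 56² (one valid representation with x ≤ y).


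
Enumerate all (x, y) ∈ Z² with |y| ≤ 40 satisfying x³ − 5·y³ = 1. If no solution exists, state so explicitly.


The equation is x³ - 5y³ = 1. For fixed y, x³ = 5·y³ + 1, so a solution requires the RHS to be a perfect cube.
Strategy: iterate y from -40 to 40, compute RHS = 5·y³ + 1, and check whether it is a (positive or negative) perfect cube.
Check small values of y:
  y = 0: RHS = 1 = (1)³ ⇒ x = 1 works.
  y = 1: RHS = 6 is not a perfect cube.
  y = -1: RHS = -4 is not a perfect cube.
  y = 2: RHS = 41 is not a perfect cube.
  y = -2: RHS = -39 is not a perfect cube.
  y = 3: RHS = 136 is not a perfect cube.
  y = -3: RHS = -134 is not a perfect cube.
Continuing the search up to |y| = 40 finds no further solutions beyond those listed.
Collected solutions: (1, 0).

Solutions (with |y| ≤ 40): (1, 0).


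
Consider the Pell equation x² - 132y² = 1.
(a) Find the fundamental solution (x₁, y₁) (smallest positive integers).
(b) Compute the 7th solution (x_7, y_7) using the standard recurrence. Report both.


Step 1: Find the fundamental solution (x₁, y₁) of x² - 132y² = 1.
  Expand √132 as a continued fraction. a₀ = ⌊√132⌋ = 11; iterate m_{k+1} = d_k·a_k − m_k, d_{k+1} = (132 − m_{k+1}²)/d_k, a_{k+1} = ⌊(a₀ + m_{k+1})/d_{k+1}⌋ (starting m₀ = 0, d₀ = 1), with convergents p_k = a_k·p_{k-1} + p_{k-2}, q_k = a_k·q_{k-1} + q_{k-2} (p₋₁ = 1, q₋₁ = 0):
  k = 0: a₀ = 11; p₀/q₀ = 11/1; p₀² − 132·q₀² = 121 − 132 = -11.
  k = 1: m = 11, d = 11, a = ⌊(11 + 11)/11⌋ = 2; p/q = (2·11 + 1)/(2·1 + 0) = 23/2; p² − 132·q² = 529 − 528 = 1.
  The first convergent with p² − 132·q² = 1 gives the fundamental solution (x₁, y₁) = (23, 2).
Step 2: Apply the recurrence (x_{n+1}, y_{n+1}) = (x₁x_n + 132y₁y_n, x₁y_n + y₁x_n) repeatedly.
  From (x_1, y_1) = (23, 2): x_2 = 23·23 + 132·2·2 = 1057; y_2 = 23·2 + 2·23 = 92.
  From (x_2, y_2) = (1057, 92): x_3 = 23·1057 + 132·2·92 = 48599; y_3 = 23·92 + 2·1057 = 4230.
  From (x_3, y_3) = (48599, 4230): x_4 = 23·48599 + 132·2·4230 = 2234497; y_4 = 23·4230 + 2·48599 = 194488.
  From (x_4, y_4) = (2234497, 194488): x_5 = 23·2234497 + 132·2·194488 = 102738263; y_5 = 23·194488 + 2·2234497 = 8942218.
  From (x_5, y_5) = (102738263, 8942218): x_6 = 23·102738263 + 132·2·8942218 = 4723725601; y_6 = 23·8942218 + 2·102738263 = 411147540.
  From (x_6, y_6) = (4723725601, 411147540): x_7 = 23·4723725601 + 132·2·411147540 = 217188639383; y_7 = 23·411147540 + 2·4723725601 = 18903844622.
Step 3: Verify x_7² - 132·y_7² = 47170905077038818620689 - 47170905077038818620688 = 1 (should be 1). ✓

(x_1, y_1) = (23, 2); (x_7, y_7) = (217188639383, 18903844622).


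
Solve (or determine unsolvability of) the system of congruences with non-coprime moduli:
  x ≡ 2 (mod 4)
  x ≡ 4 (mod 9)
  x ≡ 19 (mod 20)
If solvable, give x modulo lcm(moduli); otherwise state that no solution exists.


Moduli 4, 9, 20 are not pairwise coprime, so CRT works modulo lcm(m_i) when all pairwise compatibility conditions hold.
Pairwise compatibility: gcd(m_i, m_j) must divide a_i - a_j for every pair.
Merge one congruence at a time:
  Start: x ≡ 2 (mod 4).
  Combine with x ≡ 4 (mod 9): gcd(4, 9) = 1; 4 - 2 = 2, which IS divisible by 1, so compatible.
    Write x = 2 + 4·t and substitute into x ≡ 4 (mod 9): 4·t ≡ 4 − 2 = 2 (mod 9).
    The inverse of 4 mod 9 is 7 (since 4·7 = 28 = 3·9 + 1), so t ≡ 7·2 = 14 ≡ 5 (mod 9).
    Then x = 2 + 4·5 = 22, valid modulo lcm(4, 9) = 36: x ≡ 22 (mod 36).
  Combine with x ≡ 19 (mod 20): gcd(36, 20) = 4, and 19 - 22 = -3 is NOT divisible by 4.
    ⇒ system is inconsistent (no integer solution).

No solution (the system is inconsistent).


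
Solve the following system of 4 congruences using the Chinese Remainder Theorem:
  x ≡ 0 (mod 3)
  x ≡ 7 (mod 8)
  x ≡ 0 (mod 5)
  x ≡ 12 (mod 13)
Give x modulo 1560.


Product of moduli M = 3 · 8 · 5 · 13 = 1560.
Merge one congruence at a time:
  Start: x ≡ 0 (mod 3).
  Combine with x ≡ 7 (mod 8); new modulus lcm = 24.
    Write x = 0 + 3·t and substitute into x ≡ 7 (mod 8): 3·t ≡ 7 − 0 = 7 (mod 8).
    The inverse of 3 mod 8 is 3 (since 3·3 = 9 = 1·8 + 1), so t ≡ 3·7 = 21 ≡ 5 (mod 8).
    Then x = 0 + 3·5 = 15, valid modulo lcm(3, 8) = 24: x ≡ 15 (mod 24).
  Combine with x ≡ 0 (mod 5); new modulus lcm = 120.
    Write x = 15 + 24·t and substitute into x ≡ 0 (mod 5): 24·t ≡ 0 − 15 = -15 (mod 5).
    Reduce coefficients mod 5: 4·t ≡ 0 (mod 5).
    The inverse of 4 mod 5 is 4 (since 4·4 = 16 = 3·5 + 1), so t ≡ 4·0 = 0 ≡ 0 (mod 5).
    Then x = 15 + 24·0 = 15, valid modulo lcm(24, 5) = 120: x ≡ 15 (mod 120).
  Combine with x ≡ 12 (mod 13); new modulus lcm = 1560.
    Write x = 15 + 120·t and substitute into x ≡ 12 (mod 13): 120·t ≡ 12 − 15 = -3 (mod 13).
    Reduce coefficients mod 13: 3·t ≡ 10 (mod 13).
    The inverse of 3 mod 13 is 9 (since 3·9 = 27 = 2·13 + 1), so t ≡ 9·10 = 90 ≡ 12 (mod 13).
    Then x = 15 + 120·12 = 1455, valid modulo lcm(120, 13) = 1560: x ≡ 1455 (mod 1560).
Verify against each original: 1455 mod 3 = 0, 1455 mod 8 = 7, 1455 mod 5 = 0, 1455 mod 13 = 12.

x ≡ 1455 (mod 1560).


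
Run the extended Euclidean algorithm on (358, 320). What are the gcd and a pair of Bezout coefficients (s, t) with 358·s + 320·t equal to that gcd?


Euclidean algorithm on (358, 320) — divide until remainder is 0:
  358 = 1 · 320 + 38
  320 = 8 · 38 + 16
  38 = 2 · 16 + 6
  16 = 2 · 6 + 4
  6 = 1 · 4 + 2
  4 = 2 · 2 + 0
gcd(358, 320) = 2.
Track Bezout coefficients alongside the remainders: start with r₀ = 358 = a·1 + b·0 (s = 1, t = 0) and r₁ = 320 = a·0 + b·1 (s = 0, t = 1); each new remainder r_{k+1} = r_{k-1} − q_k·r_k inherits s_{k+1} = s_{k-1} − q_k·s_k, t_{k+1} = t_{k-1} − q_k·t_k, so r_k = a·s_k + b·t_k at every step:
  q = 1: r = 38, s = 1 − 1·0 = 1, t = 0 − 1·1 = -1  (check: 358·1 + 320·(-1) = 38)
  q = 8: r = 16, s = 0 − 8·1 = -8, t = 1 − 8·(-1) = 9  (check: 358·(-8) + 320·9 = 16)
  q = 2: r = 6, s = 1 − 2·(-8) = 17, t = -1 − 2·9 = -19  (check: 358·17 + 320·(-19) = 6)
  q = 2: r = 4, s = -8 − 2·17 = -42, t = 9 − 2·(-19) = 47  (check: 358·(-42) + 320·47 = 4)
  q = 1: r = 2, s = 17 − 1·(-42) = 59, t = -19 − 1·47 = -66  (check: 358·59 + 320·(-66) = 2)
The row with r = 2 (the gcd) gives the Bezout coefficients s = 59, t = -66.
Result: 358 · (59) + 320 · (-66) = 2.

gcd(358, 320) = 2; s = 59, t = -66 (check: 358·59 + 320·(-66) = 2).


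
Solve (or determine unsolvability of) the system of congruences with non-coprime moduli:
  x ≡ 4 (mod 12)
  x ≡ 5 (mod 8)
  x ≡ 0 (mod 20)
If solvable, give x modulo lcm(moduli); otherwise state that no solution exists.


Moduli 12, 8, 20 are not pairwise coprime, so CRT works modulo lcm(m_i) when all pairwise compatibility conditions hold.
Pairwise compatibility: gcd(m_i, m_j) must divide a_i - a_j for every pair.
Merge one congruence at a time:
  Start: x ≡ 4 (mod 12).
  Combine with x ≡ 5 (mod 8): gcd(12, 8) = 4, and 5 - 4 = 1 is NOT divisible by 4.
    ⇒ system is inconsistent (no integer solution).

No solution (the system is inconsistent).


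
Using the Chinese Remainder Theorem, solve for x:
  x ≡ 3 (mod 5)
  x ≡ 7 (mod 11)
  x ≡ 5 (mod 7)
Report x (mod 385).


Moduli 5, 11, 7 are pairwise coprime; by CRT there is a unique solution modulo M = 5 · 11 · 7 = 385.
Solve pairwise, accumulating the modulus:
  Start with x ≡ 3 (mod 5).
  Combine with x ≡ 7 (mod 11): since gcd(5, 11) = 1, we get a unique residue mod 55.
    Write x = 3 + 5·t and substitute into x ≡ 7 (mod 11): 5·t ≡ 7 − 3 = 4 (mod 11).
    The inverse of 5 mod 11 is 9 (since 5·9 = 45 = 4·11 + 1), so t ≡ 9·4 = 36 ≡ 3 (mod 11).
    Then x = 3 + 5·3 = 18, valid modulo lcm(5, 11) = 55: x ≡ 18 (mod 55).
  Combine with x ≡ 5 (mod 7): since gcd(55, 7) = 1, we get a unique residue mod 385.
    Write x = 18 + 55·t and substitute into x ≡ 5 (mod 7): 55·t ≡ 5 − 18 = -13 (mod 7).
    Reduce coefficients mod 7: 6·t ≡ 1 (mod 7).
    The inverse of 6 mod 7 is 6 (since 6·6 = 36 = 5·7 + 1), so t ≡ 6·1 = 6 ≡ 6 (mod 7).
    Then x = 18 + 55·6 = 348, valid modulo lcm(55, 7) = 385: x ≡ 348 (mod 385).
Verify: 348 mod 5 = 3 ✓, 348 mod 11 = 7 ✓, 348 mod 7 = 5 ✓.

x ≡ 348 (mod 385).


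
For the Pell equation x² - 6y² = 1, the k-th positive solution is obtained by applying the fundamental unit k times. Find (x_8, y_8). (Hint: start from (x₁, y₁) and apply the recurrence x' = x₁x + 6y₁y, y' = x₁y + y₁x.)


Step 1: Find the fundamental solution (x₁, y₁) of x² - 6y² = 1.
  Expand √6 as a continued fraction. a₀ = ⌊√6⌋ = 2; iterate m_{k+1} = d_k·a_k − m_k, d_{k+1} = (6 − m_{k+1}²)/d_k, a_{k+1} = ⌊(a₀ + m_{k+1})/d_{k+1}⌋ (starting m₀ = 0, d₀ = 1), with convergents p_k = a_k·p_{k-1} + p_{k-2}, q_k = a_k·q_{k-1} + q_{k-2} (p₋₁ = 1, q₋₁ = 0):
  k = 0: a₀ = 2; p₀/q₀ = 2/1; p₀² − 6·q₀² = 4 − 6 = -2.
  k = 1: m = 2, d = 2, a = ⌊(2 + 2)/2⌋ = 2; p/q = (2·2 + 1)/(2·1 + 0) = 5/2; p² − 6·q² = 25 − 24 = 1.
  The first convergent with p² − 6·q² = 1 gives the fundamental solution (x₁, y₁) = (5, 2).
Step 2: Apply the recurrence (x_{n+1}, y_{n+1}) = (x₁x_n + 6y₁y_n, x₁y_n + y₁x_n) repeatedly.
  From (x_1, y_1) = (5, 2): x_2 = 5·5 + 6·2·2 = 49; y_2 = 5·2 + 2·5 = 20.
  From (x_2, y_2) = (49, 20): x_3 = 5·49 + 6·2·20 = 485; y_3 = 5·20 + 2·49 = 198.
  From (x_3, y_3) = (485, 198): x_4 = 5·485 + 6·2·198 = 4801; y_4 = 5·198 + 2·485 = 1960.
  From (x_4, y_4) = (4801, 1960): x_5 = 5·4801 + 6·2·1960 = 47525; y_5 = 5·1960 + 2·4801 = 19402.
  From (x_5, y_5) = (47525, 19402): x_6 = 5·47525 + 6·2·19402 = 470449; y_6 = 5·19402 + 2·47525 = 192060.
  From (x_6, y_6) = (470449, 192060): x_7 = 5·470449 + 6·2·192060 = 4656965; y_7 = 5·192060 + 2·470449 = 1901198.
  From (x_7, y_7) = (4656965, 1901198): x_8 = 5·4656965 + 6·2·1901198 = 46099201; y_8 = 5·1901198 + 2·4656965 = 18819920.
Step 3: Verify x_8² - 6·y_8² = 2125136332838401 - 2125136332838400 = 1 (should be 1). ✓

(x_1, y_1) = (5, 2); (x_8, y_8) = (46099201, 18819920).


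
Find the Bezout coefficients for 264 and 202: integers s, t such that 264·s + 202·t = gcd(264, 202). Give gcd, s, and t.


Euclidean algorithm on (264, 202) — divide until remainder is 0:
  264 = 1 · 202 + 62
  202 = 3 · 62 + 16
  62 = 3 · 16 + 14
  16 = 1 · 14 + 2
  14 = 7 · 2 + 0
gcd(264, 202) = 2.
Track Bezout coefficients alongside the remainders: start with r₀ = 264 = a·1 + b·0 (s = 1, t = 0) and r₁ = 202 = a·0 + b·1 (s = 0, t = 1); each new remainder r_{k+1} = r_{k-1} − q_k·r_k inherits s_{k+1} = s_{k-1} − q_k·s_k, t_{k+1} = t_{k-1} − q_k·t_k, so r_k = a·s_k + b·t_k at every step:
  q = 1: r = 62, s = 1 − 1·0 = 1, t = 0 − 1·1 = -1  (check: 264·1 + 202·(-1) = 62)
  q = 3: r = 16, s = 0 − 3·1 = -3, t = 1 − 3·(-1) = 4  (check: 264·(-3) + 202·4 = 16)
  q = 3: r = 14, s = 1 − 3·(-3) = 10, t = -1 − 3·4 = -13  (check: 264·10 + 202·(-13) = 14)
  q = 1: r = 2, s = -3 − 1·10 = -13, t = 4 − 1·(-13) = 17  (check: 264·(-13) + 202·17 = 2)
The row with r = 2 (the gcd) gives the Bezout coefficients s = -13, t = 17.
Result: 264 · (-13) + 202 · (17) = 2.

gcd(264, 202) = 2; s = -13, t = 17 (check: 264·(-13) + 202·17 = 2).


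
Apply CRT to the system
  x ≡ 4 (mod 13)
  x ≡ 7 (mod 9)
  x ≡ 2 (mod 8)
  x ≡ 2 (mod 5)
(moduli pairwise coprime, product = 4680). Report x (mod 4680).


Product of moduli M = 13 · 9 · 8 · 5 = 4680.
Merge one congruence at a time:
  Start: x ≡ 4 (mod 13).
  Combine with x ≡ 7 (mod 9); new modulus lcm = 117.
    Write x = 4 + 13·t and substitute into x ≡ 7 (mod 9): 13·t ≡ 7 − 4 = 3 (mod 9).
    Reduce coefficients mod 9: 4·t ≡ 3 (mod 9).
    The inverse of 4 mod 9 is 7 (since 4·7 = 28 = 3·9 + 1), so t ≡ 7·3 = 21 ≡ 3 (mod 9).
    Then x = 4 + 13·3 = 43, valid modulo lcm(13, 9) = 117: x ≡ 43 (mod 117).
  Combine with x ≡ 2 (mod 8); new modulus lcm = 936.
    Write x = 43 + 117·t and substitute into x ≡ 2 (mod 8): 117·t ≡ 2 − 43 = -41 (mod 8).
    Reduce coefficients mod 8: 5·t ≡ 7 (mod 8).
    The inverse of 5 mod 8 is 5 (since 5·5 = 25 = 3·8 + 1), so t ≡ 5·7 = 35 ≡ 3 (mod 8).
    Then x = 43 + 117·3 = 394, valid modulo lcm(117, 8) = 936: x ≡ 394 (mod 936).
  Combine with x ≡ 2 (mod 5); new modulus lcm = 4680.
    Write x = 394 + 936·t and substitute into x ≡ 2 (mod 5): 936·t ≡ 2 − 394 = -392 (mod 5).
    Reduce coefficients mod 5: 1·t ≡ 3 (mod 5).
    So t ≡ 3 (mod 5).
    Then x = 394 + 936·3 = 3202, valid modulo lcm(936, 5) = 4680: x ≡ 3202 (mod 4680).
Verify against each original: 3202 mod 13 = 4, 3202 mod 9 = 7, 3202 mod 8 = 2, 3202 mod 5 = 2.

x ≡ 3202 (mod 4680).


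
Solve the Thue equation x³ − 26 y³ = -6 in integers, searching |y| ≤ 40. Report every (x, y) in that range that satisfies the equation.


The equation is x³ - 26y³ = -6. For fixed y, x³ = 26·y³ − 6, so a solution requires the RHS to be a perfect cube.
Strategy: iterate y from -40 to 40, compute RHS = 26·y³ − 6, and check whether it is a (positive or negative) perfect cube.
Check small values of y:
  y = 0: RHS = -6 is not a perfect cube.
  y = 1: RHS = 20 is not a perfect cube.
  y = -1: RHS = -32 is not a perfect cube.
  y = 2: RHS = 202 is not a perfect cube.
  y = -2: RHS = -214 is not a perfect cube.
  y = 3: RHS = 696 is not a perfect cube.
  y = -3: RHS = -708 is not a perfect cube.
Continuing the search up to |y| = 40 finds no solutions either.
No (x, y) in the scanned range satisfies the equation.

No integer solutions with |y| ≤ 40.


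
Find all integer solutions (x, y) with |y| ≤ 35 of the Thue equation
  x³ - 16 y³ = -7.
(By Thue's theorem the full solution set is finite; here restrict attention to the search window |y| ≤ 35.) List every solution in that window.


The equation is x³ - 16y³ = -7. For fixed y, x³ = 16·y³ − 7, so a solution requires the RHS to be a perfect cube.
Strategy: iterate y from -35 to 35, compute RHS = 16·y³ − 7, and check whether it is a (positive or negative) perfect cube.
Check small values of y:
  y = 0: RHS = -7 is not a perfect cube.
  y = 1: RHS = 9 is not a perfect cube.
  y = -1: RHS = -23 is not a perfect cube.
  y = 2: RHS = 121 is not a perfect cube.
  y = -2: RHS = -135 is not a perfect cube.
  y = 3: RHS = 425 is not a perfect cube.
  y = -3: RHS = -439 is not a perfect cube.
Continuing the search up to |y| = 35 finds no solutions either.
No (x, y) in the scanned range satisfies the equation.

No integer solutions with |y| ≤ 35.


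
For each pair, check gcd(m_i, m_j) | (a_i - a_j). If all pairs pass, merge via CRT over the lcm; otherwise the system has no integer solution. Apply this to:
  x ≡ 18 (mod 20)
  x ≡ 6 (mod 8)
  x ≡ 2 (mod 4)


Moduli 20, 8, 4 are not pairwise coprime, so CRT works modulo lcm(m_i) when all pairwise compatibility conditions hold.
Pairwise compatibility: gcd(m_i, m_j) must divide a_i - a_j for every pair.
Merge one congruence at a time:
  Start: x ≡ 18 (mod 20).
  Combine with x ≡ 6 (mod 8): gcd(20, 8) = 4; 6 - 18 = -12, which IS divisible by 4, so compatible.
    Write x = 18 + 20·t and substitute into x ≡ 6 (mod 8): 20·t ≡ 6 − 18 = -12 (mod 8).
    Divide the congruence (and modulus) by g = 4: 5·t ≡ -3 (mod 2).
    Reduce coefficients mod 2: 1·t ≡ 1 (mod 2).
    So t ≡ 1 (mod 2).
    Then x = 18 + 20·1 = 38, valid modulo lcm(20, 8) = 40: x ≡ 38 (mod 40).
  Combine with x ≡ 2 (mod 4): gcd(40, 4) = 4; 2 - 38 = -36, which IS divisible by 4, so compatible.
    Write x = 38 + 40·t and substitute into x ≡ 2 (mod 4): 40·t ≡ 2 − 38 = -36 (mod 4).
    Divide the congruence (and modulus) by g = 4: 10·t ≡ -9 (mod 1).
    Modulo 1 every t works; take t = 0.
    Then x = 38 + 40·0 = 38, valid modulo lcm(40, 4) = 40: x ≡ 38 (mod 40).
Verify: 38 mod 20 = 18, 38 mod 8 = 6, 38 mod 4 = 2.

x ≡ 38 (mod 40).


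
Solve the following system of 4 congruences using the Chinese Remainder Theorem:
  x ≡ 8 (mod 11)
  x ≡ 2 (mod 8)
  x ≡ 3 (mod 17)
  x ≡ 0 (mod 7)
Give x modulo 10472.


Product of moduli M = 11 · 8 · 17 · 7 = 10472.
Merge one congruence at a time:
  Start: x ≡ 8 (mod 11).
  Combine with x ≡ 2 (mod 8); new modulus lcm = 88.
    Write x = 8 + 11·t and substitute into x ≡ 2 (mod 8): 11·t ≡ 2 − 8 = -6 (mod 8).
    Reduce coefficients mod 8: 3·t ≡ 2 (mod 8).
    The inverse of 3 mod 8 is 3 (since 3·3 = 9 = 1·8 + 1), so t ≡ 3·2 = 6 ≡ 6 (mod 8).
    Then x = 8 + 11·6 = 74, valid modulo lcm(11, 8) = 88: x ≡ 74 (mod 88).
  Combine with x ≡ 3 (mod 17); new modulus lcm = 1496.
    Write x = 74 + 88·t and substitute into x ≡ 3 (mod 17): 88·t ≡ 3 − 74 = -71 (mod 17).
    Reduce coefficients mod 17: 3·t ≡ 14 (mod 17).
    The inverse of 3 mod 17 is 6 (since 3·6 = 18 = 1·17 + 1), so t ≡ 6·14 = 84 ≡ 16 (mod 17).
    Then x = 74 + 88·16 = 1482, valid modulo lcm(88, 17) = 1496: x ≡ 1482 (mod 1496).
  Combine with x ≡ 0 (mod 7); new modulus lcm = 10472.
    Write x = 1482 + 1496·t and substitute into x ≡ 0 (mod 7): 1496·t ≡ 0 − 1482 = -1482 (mod 7).
    Reduce coefficients mod 7: 5·t ≡ 2 (mod 7).
    The inverse of 5 mod 7 is 3 (since 5·3 = 15 = 2·7 + 1), so t ≡ 3·2 = 6 ≡ 6 (mod 7).
    Then x = 1482 + 1496·6 = 10458, valid modulo lcm(1496, 7) = 10472: x ≡ 10458 (mod 10472).
Verify against each original: 10458 mod 11 = 8, 10458 mod 8 = 2, 10458 mod 17 = 3, 10458 mod 7 = 0.

x ≡ 10458 (mod 10472).


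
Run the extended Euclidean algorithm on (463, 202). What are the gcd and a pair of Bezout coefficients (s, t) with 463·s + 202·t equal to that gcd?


Euclidean algorithm on (463, 202) — divide until remainder is 0:
  463 = 2 · 202 + 59
  202 = 3 · 59 + 25
  59 = 2 · 25 + 9
  25 = 2 · 9 + 7
  9 = 1 · 7 + 2
  7 = 3 · 2 + 1
  2 = 2 · 1 + 0
gcd(463, 202) = 1.
Track Bezout coefficients alongside the remainders: start with r₀ = 463 = a·1 + b·0 (s = 1, t = 0) and r₁ = 202 = a·0 + b·1 (s = 0, t = 1); each new remainder r_{k+1} = r_{k-1} − q_k·r_k inherits s_{k+1} = s_{k-1} − q_k·s_k, t_{k+1} = t_{k-1} − q_k·t_k, so r_k = a·s_k + b·t_k at every step:
  q = 2: r = 59, s = 1 − 2·0 = 1, t = 0 − 2·1 = -2  (check: 463·1 + 202·(-2) = 59)
  q = 3: r = 25, s = 0 − 3·1 = -3, t = 1 − 3·(-2) = 7  (check: 463·(-3) + 202·7 = 25)
  q = 2: r = 9, s = 1 − 2·(-3) = 7, t = -2 − 2·7 = -16  (check: 463·7 + 202·(-16) = 9)
  q = 2: r = 7, s = -3 − 2·7 = -17, t = 7 − 2·(-16) = 39  (check: 463·(-17) + 202·39 = 7)
  q = 1: r = 2, s = 7 − 1·(-17) = 24, t = -16 − 1·39 = -55  (check: 463·24 + 202·(-55) = 2)
  q = 3: r = 1, s = -17 − 3·24 = -89, t = 39 − 3·(-55) = 204  (check: 463·(-89) + 202·204 = 1)
The row with r = 1 (the gcd) gives the Bezout coefficients s = -89, t = 204.
Result: 463 · (-89) + 202 · (204) = 1.

gcd(463, 202) = 1; s = -89, t = 204 (check: 463·(-89) + 202·204 = 1).


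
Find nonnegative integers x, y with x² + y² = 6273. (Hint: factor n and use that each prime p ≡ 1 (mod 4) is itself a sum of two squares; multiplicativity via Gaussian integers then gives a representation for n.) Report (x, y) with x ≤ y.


Step 1: Factor n = 6273 = 3^2 · 17 · 41.
Step 2: Check the mod-4 condition on each prime factor: 3 ≡ 3 (mod 4), exponent 2 (must be even); 17 ≡ 1 (mod 4), exponent 1; 41 ≡ 1 (mod 4), exponent 1.
All primes ≡ 3 (mod 4) appear to even exponent (or don't appear), so by the two-squares theorem n IS expressible as a sum of two squares.
Step 3: Build a representation. Group n = k² · m with k = 3 and m = 17 · 41 = 697 (a product of primes ≡ 1 (mod 4)); a representation of m scales to one of n via (k·x)² + (k·y)² = k²(x² + y²). Each prime p ≡ 1 (mod 4) is itself a sum of two squares; find a² by testing p − a² for a perfect square:
  17: 17 − 1² = 16 = 4² ⇒ 17 = 1² + 4².
  41: 41 − 1² = 40, 41 − 2² = 37, 41 − 3² = 32, 41 − 4² = 25 = 5² ⇒ 41 = 4² + 5².
  Combine using the Brahmagupta–Fibonacci identity (a² + b²)(c² + d²) = (ac − bd)² + (ad + bc)² = (ac + bd)² + (ad − bc)²:
  17 · 41 = 697: from (1² + 4²)(4² + 5²), take (1·4 − 4·5, 1·5 + 4·4) = (4 − 20, 5 + 16) = (-16, 21); dropping signs (only squares matter) gives (16, 21); check 16² + 21² = 256 + 441 = 697 ✓.
  Scale by k = 3: (3·16, 3·21) = (48, 63).
Step 4: Order so x ≤ y and verify: 48² + 63² = 2304 + 3969 = 6273 = n. ✓

n = 6273 = 48² + 63² (one valid representation with x ≤ y).


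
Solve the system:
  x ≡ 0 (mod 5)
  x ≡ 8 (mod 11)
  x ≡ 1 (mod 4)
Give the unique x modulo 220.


Moduli 5, 11, 4 are pairwise coprime; by CRT there is a unique solution modulo M = 5 · 11 · 4 = 220.
Solve pairwise, accumulating the modulus:
  Start with x ≡ 0 (mod 5).
  Combine with x ≡ 8 (mod 11): since gcd(5, 11) = 1, we get a unique residue mod 55.
    Write x = 0 + 5·t and substitute into x ≡ 8 (mod 11): 5·t ≡ 8 − 0 = 8 (mod 11).
    The inverse of 5 mod 11 is 9 (since 5·9 = 45 = 4·11 + 1), so t ≡ 9·8 = 72 ≡ 6 (mod 11).
    Then x = 0 + 5·6 = 30, valid modulo lcm(5, 11) = 55: x ≡ 30 (mod 55).
  Combine with x ≡ 1 (mod 4): since gcd(55, 4) = 1, we get a unique residue mod 220.
    Write x = 30 + 55·t and substitute into x ≡ 1 (mod 4): 55·t ≡ 1 − 30 = -29 (mod 4).
    Reduce coefficients mod 4: 3·t ≡ 3 (mod 4).
    The inverse of 3 mod 4 is 3 (since 3·3 = 9 = 2·4 + 1), so t ≡ 3·3 = 9 ≡ 1 (mod 4).
    Then x = 30 + 55·1 = 85, valid modulo lcm(55, 4) = 220: x ≡ 85 (mod 220).
Verify: 85 mod 5 = 0 ✓, 85 mod 11 = 8 ✓, 85 mod 4 = 1 ✓.

x ≡ 85 (mod 220).


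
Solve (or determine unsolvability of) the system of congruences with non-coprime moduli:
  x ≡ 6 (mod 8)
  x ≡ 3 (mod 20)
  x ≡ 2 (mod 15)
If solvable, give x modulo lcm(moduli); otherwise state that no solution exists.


Moduli 8, 20, 15 are not pairwise coprime, so CRT works modulo lcm(m_i) when all pairwise compatibility conditions hold.
Pairwise compatibility: gcd(m_i, m_j) must divide a_i - a_j for every pair.
Merge one congruence at a time:
  Start: x ≡ 6 (mod 8).
  Combine with x ≡ 3 (mod 20): gcd(8, 20) = 4, and 3 - 6 = -3 is NOT divisible by 4.
    ⇒ system is inconsistent (no integer solution).

No solution (the system is inconsistent).
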